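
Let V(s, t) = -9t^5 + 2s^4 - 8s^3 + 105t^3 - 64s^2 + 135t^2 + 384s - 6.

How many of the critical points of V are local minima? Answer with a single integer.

4

V separates as a function of s plus a function of t, so ∇V=0 decouples.
∂V/∂s = 8(s - 4)(s - 3)(s + 4) = 0 at s ∈ {-4, 3, 4}; ∂V/∂t = -45t(t - 3)(t + 1)(t + 2) = 0 at t ∈ {-2, -1, 0, 3}.
The Hessian is diagonal: diag(V_ss, V_tt). Second derivatives: V_ss(-4)=448, V_ss(3)=-56, V_ss(4)=64; V_tt(-2)=450, V_tt(-1)=-180, V_tt(0)=270, V_tt(3)=-2700.
Local minima occur where both diagonal entries positive: (-4, -2), (-4, 0), (4, -2), (4, 0). Count: 4.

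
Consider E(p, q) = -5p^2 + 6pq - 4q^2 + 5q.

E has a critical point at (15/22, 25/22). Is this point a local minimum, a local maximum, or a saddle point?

The Hessian of E is constant: H = [[-10, 6], [6, -8]].
det(H) = (-10)·(-8) − 6² = 44.
det(H) > 0 and tr(H) = -18 < 0, so H is negative definite and the point is a local maximum.

local maximum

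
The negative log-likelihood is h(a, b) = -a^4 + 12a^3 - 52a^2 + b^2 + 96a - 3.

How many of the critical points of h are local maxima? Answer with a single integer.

0

h separates as a function of a plus a function of b, so ∇h=0 decouples.
∂h/∂a = -4(a - 4)(a - 3)(a - 2) = 0 at a ∈ {2, 3, 4}; ∂h/∂b = 2b = 0 at b ∈ {0}.
The Hessian is diagonal: diag(h_aa, h_bb). Second derivatives: h_aa(2)=-8, h_aa(3)=4, h_aa(4)=-8; h_bb(0)=2.
Local maxima occur where both diagonal entries negative: none. Count: 0.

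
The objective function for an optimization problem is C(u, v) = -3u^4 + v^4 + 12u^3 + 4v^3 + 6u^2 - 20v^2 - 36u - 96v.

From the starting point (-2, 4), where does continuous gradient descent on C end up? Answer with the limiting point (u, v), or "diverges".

C is separable, so gradient descent decouples: u follows -∂C/∂u, v follows -∂C/∂v.
∂C/∂u = -12(u - 3)(u - 1)(u + 1); at u=-2 this is 180, so u decreases.
∂C/∂v = 4(v - 3)(v + 2)(v + 4); at v=4 this is 192, so v decreases.
The u-coordinate has no critical point in that direction and runs off to infinity.

diverges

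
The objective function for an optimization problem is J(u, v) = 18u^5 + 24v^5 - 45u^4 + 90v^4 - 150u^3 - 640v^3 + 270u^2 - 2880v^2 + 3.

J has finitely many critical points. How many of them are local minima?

4

J separates as a function of u plus a function of v, so ∇J=0 decouples.
∂J/∂u = 90u(u - 3)(u - 1)(u + 2) = 0 at u ∈ {-2, 0, 1, 3}; ∂J/∂v = 120v(v - 4)(v + 3)(v + 4) = 0 at v ∈ {-4, -3, 0, 4}.
The Hessian is diagonal: diag(J_uu, J_vv). Second derivatives: J_uu(-2)=-2700, J_uu(0)=540, J_uu(1)=-540, J_uu(3)=2700; J_vv(-4)=-3840, J_vv(-3)=2520, J_vv(0)=-5760, J_vv(4)=26880.
Local minima occur where both diagonal entries positive: (0, -3), (0, 4), (3, -3), (3, 4). Count: 4.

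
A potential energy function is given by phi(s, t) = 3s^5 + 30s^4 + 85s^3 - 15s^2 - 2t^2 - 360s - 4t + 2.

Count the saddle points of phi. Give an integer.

2

phi separates as a function of s plus a function of t, so ∇phi=0 decouples.
∂phi/∂s = 15(s - 1)(s + 2)(s + 3)(s + 4) = 0 at s ∈ {-4, -3, -2, 1}; ∂phi/∂t = -4(t + 1) = 0 at t ∈ {-1}.
The Hessian is diagonal: diag(phi_ss, phi_tt). Second derivatives: phi_ss(-4)=-150, phi_ss(-3)=60, phi_ss(-2)=-90, phi_ss(1)=900; phi_tt(-1)=-4.
Saddle points occur where the two diagonal entries have opposite signs: (-3, -1), (1, -1). Count: 2.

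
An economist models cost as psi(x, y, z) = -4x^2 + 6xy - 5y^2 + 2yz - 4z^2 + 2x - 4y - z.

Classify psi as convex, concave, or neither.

psi is quadratic, so its Hessian is the constant matrix H = [[-8, 6, 0], [6, -10, 2], [0, 2, -8]].
Leading principal minors: -8, 44, -320.
Signs alternate −, +, − ⇒ H ≺ 0 ⇒ concave.

concave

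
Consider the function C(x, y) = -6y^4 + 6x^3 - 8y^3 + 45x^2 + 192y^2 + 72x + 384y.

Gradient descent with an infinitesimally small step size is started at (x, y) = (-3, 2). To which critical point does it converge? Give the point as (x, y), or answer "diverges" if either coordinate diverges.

(-1, -1)

C is separable, so gradient descent decouples: x follows -∂C/∂x, y follows -∂C/∂y.
∂C/∂x = 18(x + 1)(x + 4); at x=-3 this is -36, so x increases.
∂C/∂y = -24(y - 4)(y + 1)(y + 4); at y=2 this is 864, so y decreases.
x converges to its nearest critical value -1 (a local min of the x-part); y converges to -1. The iterate converges to (-1, -1).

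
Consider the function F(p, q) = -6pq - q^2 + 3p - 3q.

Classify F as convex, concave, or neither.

F is quadratic, so its Hessian is the constant matrix H = [[0, -6], [-6, -2]].
det(H) = -36, tr(H) = -2.
det(H) < 0, so H is indefinite: neither convex nor concave.

neither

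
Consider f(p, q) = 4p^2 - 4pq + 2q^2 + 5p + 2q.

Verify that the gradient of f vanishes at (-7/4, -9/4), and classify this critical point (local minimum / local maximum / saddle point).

∇f = (8p - 4q + 5, -4p + 4q + 2); substituting (-7/4, -9/4) gives ∇f = (0, 0), so (-7/4, -9/4) is indeed a critical point.
The Hessian of f is constant: H = [[8, -4], [-4, 4]].
det(H) = 8·4 − (-4)² = 16.
det(H) > 0 and tr(H) = 12 > 0, so H is positive definite and the point is a local minimum.

local minimum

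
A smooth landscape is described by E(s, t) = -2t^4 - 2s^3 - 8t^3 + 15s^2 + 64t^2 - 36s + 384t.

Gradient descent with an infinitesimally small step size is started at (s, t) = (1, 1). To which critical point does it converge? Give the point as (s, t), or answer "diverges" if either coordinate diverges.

E is separable, so gradient descent decouples: s follows -∂E/∂s, t follows -∂E/∂t.
∂E/∂s = -6(s - 3)(s - 2); at s=1 this is -12, so s increases.
∂E/∂t = -8(t - 4)(t + 3)(t + 4); at t=1 this is 480, so t decreases.
s converges to its nearest critical value 2 (a local min of the s-part); t converges to -3. The iterate converges to (2, -3).

(2, -3)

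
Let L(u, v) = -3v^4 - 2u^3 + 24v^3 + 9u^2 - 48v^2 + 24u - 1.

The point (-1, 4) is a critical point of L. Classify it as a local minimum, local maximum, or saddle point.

saddle point

The mixed partial ∂²L/∂u∂v is 0, so the Hessian at any point is diag(L_uu, L_vv) = diag(6(-2u + 3), 12(-3v^2 + 12v - 8)).
At (-1, 4): H = diag(30, -96).
The eigenvalues have opposite signs, so H is indefinite: a saddle point.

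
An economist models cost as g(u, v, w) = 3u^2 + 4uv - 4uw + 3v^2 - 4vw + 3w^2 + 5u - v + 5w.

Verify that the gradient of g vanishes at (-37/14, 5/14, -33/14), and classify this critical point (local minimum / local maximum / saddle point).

∇g = (6u + 4v - 4w + 5, 4u + 6v - 4w - 1, -4u - 4v + 6w + 5); substituting (-37/14, 5/14, -33/14) gives ∇g = (0, 0, 0), so (-37/14, 5/14, -33/14) is indeed a critical point.
The Hessian is constant: H = [[6, 4, -4], [4, 6, -4], [-4, -4, 6]].
Leading principal minors: Δ₁ = 6, Δ₂ = 20, Δ₃ = 56.
All leading minors are positive, so H is positive definite: a local minimum.

local minimum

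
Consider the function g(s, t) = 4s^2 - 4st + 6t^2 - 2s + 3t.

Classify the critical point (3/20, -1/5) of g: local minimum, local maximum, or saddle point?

local minimum

The Hessian of g is constant: H = [[8, -4], [-4, 12]].
det(H) = 8·12 − (-4)² = 80.
det(H) > 0 and tr(H) = 20 > 0, so H is positive definite and the point is a local minimum.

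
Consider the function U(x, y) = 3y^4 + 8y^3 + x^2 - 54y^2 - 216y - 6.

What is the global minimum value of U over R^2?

-681

U(x,y) separates as P(x) + Q(y) − 6, so its minimum is min P + min Q − 6.
P'(x) = 2x vanishes at x ∈ {0}; Q'(y) = 12(y - 3)(y + 2)(y + 3) vanishes at y ∈ {-3, -2, 3}.
Local minima of P (where P''>0): P(0)=0. Local minima of Q: Q(-3)=189, Q(3)=-675.
So the global minimum of U is P(0) + Q(3) − 6 = 0 − 675 − 6 = -681, attained at (0, 3).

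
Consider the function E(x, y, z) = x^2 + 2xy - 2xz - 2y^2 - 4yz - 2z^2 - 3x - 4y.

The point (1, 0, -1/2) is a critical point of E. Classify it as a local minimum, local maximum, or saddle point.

saddle point

The Hessian is constant: H = [[2, 2, -2], [2, -4, -4], [-2, -4, -4]].
Leading principal minors: Δ₁ = 2, Δ₂ = -12, Δ₃ = 64.
The minors fit neither the all-positive nor the alternating-sign pattern, so H is indefinite: a saddle point.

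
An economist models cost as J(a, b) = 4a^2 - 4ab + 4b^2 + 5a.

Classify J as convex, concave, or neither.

convex

J is quadratic, so its Hessian is the constant matrix H = [[8, -4], [-4, 8]].
det(H) = 48, tr(H) = 16.
det(H) > 0 and tr(H) > 0, so H is positive definite everywhere: convex.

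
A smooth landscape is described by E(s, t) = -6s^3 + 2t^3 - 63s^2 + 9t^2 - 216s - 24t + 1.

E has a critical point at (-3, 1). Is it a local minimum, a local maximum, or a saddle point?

saddle point

The mixed partial ∂²E/∂s∂t is 0, so the Hessian at any point is diag(E_ss, E_tt) = diag(-18(2s + 7), 6(2t + 3)).
At (-3, 1): H = diag(-18, 30).
The eigenvalues have opposite signs, so H is indefinite: a saddle point.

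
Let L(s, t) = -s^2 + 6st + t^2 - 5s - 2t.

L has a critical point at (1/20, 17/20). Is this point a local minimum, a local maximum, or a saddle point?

The Hessian of L is constant: H = [[-2, 6], [6, 2]].
det(H) = (-2)·2 − 6² = -40.
Since det(H) < 0, H is indefinite and the critical point is a saddle point.

saddle point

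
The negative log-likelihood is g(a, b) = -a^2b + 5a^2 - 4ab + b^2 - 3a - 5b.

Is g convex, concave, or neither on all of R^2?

The term -a^2b is cubic, so the Hessian is not constant.
∂²g/∂a² = -2b + 10, which takes both signs as b varies (negative for sufficiently large b). A diagonal entry of the Hessian changing sign means the Hessian is neither positive- nor negative-semidefinite on all of R^2.

neither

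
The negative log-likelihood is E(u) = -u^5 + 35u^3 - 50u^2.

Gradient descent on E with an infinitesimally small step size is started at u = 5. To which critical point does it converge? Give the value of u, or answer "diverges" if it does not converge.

diverges

E'(u) = -5u(u - 4)(u - 1)(u + 5), so E'(5) = -1000.
Gradient descent moves in the -E' direction, i.e. u is increasing.
There is no critical point above u=5, and E' keeps the same sign, so the iterate runs off to +∞.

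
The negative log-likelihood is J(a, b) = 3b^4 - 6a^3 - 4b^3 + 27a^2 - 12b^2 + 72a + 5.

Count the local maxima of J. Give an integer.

J separates as a function of a plus a function of b, so ∇J=0 decouples.
∂J/∂a = -18(a - 4)(a + 1) = 0 at a ∈ {-1, 4}; ∂J/∂b = 12b(b - 2)(b + 1) = 0 at b ∈ {-1, 0, 2}.
The Hessian is diagonal: diag(J_aa, J_bb). Second derivatives: J_aa(-1)=90, J_aa(4)=-90; J_bb(-1)=36, J_bb(0)=-24, J_bb(2)=72.
Local maxima occur where both diagonal entries negative: (4, 0). Count: 1.

1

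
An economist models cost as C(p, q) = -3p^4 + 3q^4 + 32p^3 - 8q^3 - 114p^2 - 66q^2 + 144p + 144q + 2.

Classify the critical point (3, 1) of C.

saddle point

The mixed partial ∂²C/∂p∂q is 0, so the Hessian at any point is diag(C_pp, C_qq) = diag(12(-3p^2 + 16p - 19), 12(3q^2 - 4q - 11)).
At (3, 1): H = diag(24, -144).
The eigenvalues have opposite signs, so H is indefinite: a saddle point.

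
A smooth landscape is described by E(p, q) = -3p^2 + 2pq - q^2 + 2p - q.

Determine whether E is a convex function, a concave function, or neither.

concave

E is quadratic, so its Hessian is the constant matrix H = [[-6, 2], [2, -2]].
det(H) = 8, tr(H) = -8.
det(H) > 0 and tr(H) < 0, so H is negative definite everywhere: concave.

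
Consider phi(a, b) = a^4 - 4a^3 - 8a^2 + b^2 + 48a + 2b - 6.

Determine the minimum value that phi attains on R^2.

phi(a,b) separates as P(a) + Q(b) − 6, so its minimum is min P + min Q − 6.
P'(a) = 4(a - 3)(a - 2)(a + 2) vanishes at a ∈ {-2, 2, 3}; Q'(b) = 2b + 2 vanishes at b ∈ {-1}.
Local minima of P (where P''>0): P(-2)=-80, P(3)=45. Local minima of Q: Q(-1)=-1.
So the global minimum of phi is P(-2) + Q(-1) − 6 = -80 − 1 − 6 = -87, attained at (-2, -1).

-87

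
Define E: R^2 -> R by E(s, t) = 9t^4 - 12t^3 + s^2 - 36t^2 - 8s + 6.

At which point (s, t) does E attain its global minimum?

(4, 2)

E(s,t) separates as P(s) + Q(t) + 6, so its minimum is min P + min Q + 6.
P'(s) = 2s - 8 vanishes at s ∈ {4}; Q'(t) = 36t(t - 2)(t + 1) vanishes at t ∈ {-1, 0, 2}.
Local minima of P (where P''>0): P(4)=-16. Local minima of Q: Q(-1)=-15, Q(2)=-96.
So the global minimum of E is P(4) + Q(2) + 6 = -16 − 96 + 6 = -106, attained at (4, 2).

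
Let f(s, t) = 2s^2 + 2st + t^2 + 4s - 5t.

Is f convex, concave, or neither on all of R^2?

f is quadratic, so its Hessian is the constant matrix H = [[4, 2], [2, 2]].
det(H) = 4, tr(H) = 6.
det(H) > 0 and tr(H) > 0, so H is positive definite everywhere: convex.

convex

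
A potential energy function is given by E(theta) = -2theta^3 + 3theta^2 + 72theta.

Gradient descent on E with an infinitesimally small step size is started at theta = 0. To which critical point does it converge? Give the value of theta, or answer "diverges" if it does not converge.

E'(theta) = -6(theta - 4)(theta + 3), so E'(0) = 72.
Gradient descent moves in the -E' direction, i.e. theta is decreasing.
The nearest critical point in that direction is theta = -3, where E'' = 42 > 0 (a local minimum). The iterate converges there.

-3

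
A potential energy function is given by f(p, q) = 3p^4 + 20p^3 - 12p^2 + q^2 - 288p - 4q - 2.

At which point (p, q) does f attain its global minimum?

(2, 2)

f(p,q) separates as A(p) + B(q) − 2, so its minimum is min A + min B − 2.
A'(p) = 12(p - 2)(p + 3)(p + 4) vanishes at p ∈ {-4, -3, 2}; B'(q) = 2q - 4 vanishes at q ∈ {2}.
Local minima of A (where A''>0): A(-4)=448, A(2)=-416. Local minima of B: B(2)=-4.
So the global minimum of f is A(2) + B(2) − 2 = -416 − 4 − 2 = -422, attained at (2, 2).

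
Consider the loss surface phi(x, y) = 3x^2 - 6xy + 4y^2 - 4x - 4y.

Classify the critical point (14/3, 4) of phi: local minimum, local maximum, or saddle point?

The Hessian of phi is constant: H = [[6, -6], [-6, 8]].
det(H) = 6·8 − (-6)² = 12.
det(H) > 0 and tr(H) = 14 > 0, so H is positive definite and the point is a local minimum.

local minimum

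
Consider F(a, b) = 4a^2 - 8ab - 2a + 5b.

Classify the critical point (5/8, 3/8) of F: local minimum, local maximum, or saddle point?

The Hessian of F is constant: H = [[8, -8], [-8, 0]].
det(H) = 8·0 − (-8)² = -64.
Since det(H) < 0, H is indefinite and the critical point is a saddle point.

saddle point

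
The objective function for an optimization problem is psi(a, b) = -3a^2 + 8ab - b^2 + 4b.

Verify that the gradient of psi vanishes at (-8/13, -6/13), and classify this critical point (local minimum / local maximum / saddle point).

saddle point

∇psi = (-6a + 8b, 8a - 2b + 4); substituting (-8/13, -6/13) gives ∇psi = (0, 0), so (-8/13, -6/13) is indeed a critical point.
The Hessian of psi is constant: H = [[-6, 8], [8, -2]].
det(H) = (-6)·(-2) − 8² = -52.
Since det(H) < 0, H is indefinite and the critical point is a saddle point.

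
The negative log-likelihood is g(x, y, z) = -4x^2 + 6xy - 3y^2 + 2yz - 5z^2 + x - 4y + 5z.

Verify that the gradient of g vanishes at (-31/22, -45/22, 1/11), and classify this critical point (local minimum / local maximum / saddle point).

∇g = (-8x + 6y + 1, 6x - 6y + 2z - 4, 2y - 10z + 5); substituting (-31/22, -45/22, 1/11) gives ∇g = (0, 0, 0), so (-31/22, -45/22, 1/11) is indeed a critical point.
The Hessian is constant: H = [[-8, 6, 0], [6, -6, 2], [0, 2, -10]].
Leading principal minors: Δ₁ = -8, Δ₂ = 12, Δ₃ = -88.
The minors alternate sign starting negative (−, +, −), so H is negative definite: a local maximum.

local maximum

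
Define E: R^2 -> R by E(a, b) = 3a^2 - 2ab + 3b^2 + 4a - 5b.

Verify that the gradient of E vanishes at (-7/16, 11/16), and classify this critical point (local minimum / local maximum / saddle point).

local minimum

∇E = (6a - 2b + 4, -2a + 6b - 5); substituting (-7/16, 11/16) gives ∇E = (0, 0), so (-7/16, 11/16) is indeed a critical point.
The Hessian of E is constant: H = [[6, -2], [-2, 6]].
det(H) = 6·6 − (-2)² = 32.
det(H) > 0 and tr(H) = 12 > 0, so H is positive definite and the point is a local minimum.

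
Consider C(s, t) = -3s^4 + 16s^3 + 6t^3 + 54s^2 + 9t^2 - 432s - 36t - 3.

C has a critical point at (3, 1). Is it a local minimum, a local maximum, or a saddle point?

local minimum

The mixed partial ∂²C/∂s∂t is 0, so the Hessian at any point is diag(C_ss, C_tt) = diag(12(-3s^2 + 8s + 9), 18(2t + 1)).
At (3, 1): H = diag(72, 54).
Both eigenvalues are positive, so H is positive definite: a local minimum.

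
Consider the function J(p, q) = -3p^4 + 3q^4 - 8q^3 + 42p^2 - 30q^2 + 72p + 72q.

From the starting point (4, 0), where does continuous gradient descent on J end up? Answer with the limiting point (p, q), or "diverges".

diverges

J is separable, so gradient descent decouples: p follows -∂J/∂p, q follows -∂J/∂q.
∂J/∂p = -12(p - 3)(p + 1)(p + 2); at p=4 this is -360, so p increases.
∂J/∂q = 12(q - 3)(q - 1)(q + 2); at q=0 this is 72, so q decreases.
The p-coordinate has no critical point in that direction and runs off to infinity.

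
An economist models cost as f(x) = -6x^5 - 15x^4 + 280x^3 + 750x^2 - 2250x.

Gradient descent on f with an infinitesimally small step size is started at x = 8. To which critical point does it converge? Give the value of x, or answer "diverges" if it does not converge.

f'(x) = -30(x - 5)(x - 1)(x + 3)(x + 5), so f'(8) = -90090.
Gradient descent moves in the -f' direction, i.e. x is increasing.
There is no critical point above x=8, and f' keeps the same sign, so the iterate runs off to +∞.

diverges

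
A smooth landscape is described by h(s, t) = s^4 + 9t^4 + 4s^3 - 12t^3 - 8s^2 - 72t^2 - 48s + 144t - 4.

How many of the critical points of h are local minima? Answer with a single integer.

h separates as a function of s plus a function of t, so ∇h=0 decouples.
∂h/∂s = 4(s - 2)(s + 2)(s + 3) = 0 at s ∈ {-3, -2, 2}; ∂h/∂t = 36(t - 2)(t - 1)(t + 2) = 0 at t ∈ {-2, 1, 2}.
The Hessian is diagonal: diag(h_ss, h_tt). Second derivatives: h_ss(-3)=20, h_ss(-2)=-16, h_ss(2)=80; h_tt(-2)=432, h_tt(1)=-108, h_tt(2)=144.
Local minima occur where both diagonal entries positive: (-3, -2), (-3, 2), (2, -2), (2, 2). Count: 4.

4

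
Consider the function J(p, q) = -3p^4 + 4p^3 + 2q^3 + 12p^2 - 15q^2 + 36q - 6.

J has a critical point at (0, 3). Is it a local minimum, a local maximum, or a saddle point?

local minimum

The mixed partial ∂²J/∂p∂q is 0, so the Hessian at any point is diag(J_pp, J_qq) = diag(12(-3p^2 + 2p + 2), 6(2q - 5)).
At (0, 3): H = diag(24, 6).
Both eigenvalues are positive, so H is positive definite: a local minimum.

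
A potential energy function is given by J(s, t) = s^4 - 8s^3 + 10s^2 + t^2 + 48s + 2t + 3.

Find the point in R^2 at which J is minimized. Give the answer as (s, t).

(-1, -1)

J(s,t) separates as P(s) + Q(t) + 3, so its minimum is min P + min Q + 3.
P'(s) = 4(s - 4)(s - 3)(s + 1) vanishes at s ∈ {-1, 3, 4}; Q'(t) = 2(t + 1) vanishes at t ∈ {-1}.
Local minima of P (where P''>0): P(-1)=-29, P(4)=96. Local minima of Q: Q(-1)=-1.
So the global minimum of J is P(-1) + Q(-1) + 3 = -29 − 1 + 3 = -27, attained at (-1, -1).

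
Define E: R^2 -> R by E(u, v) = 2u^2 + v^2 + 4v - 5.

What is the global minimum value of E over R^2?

-9

E(u,v) separates as P(u) + Q(v) − 5, so its minimum is min P + min Q − 5.
P'(u) = 4u vanishes at u ∈ {0}; Q'(v) = 2v + 4 vanishes at v ∈ {-2}.
Local minima of P (where P''>0): P(0)=0. Local minima of Q: Q(-2)=-4.
So the global minimum of E is P(0) + Q(-2) − 5 = 0 − 4 − 5 = -9, attained at (0, -2).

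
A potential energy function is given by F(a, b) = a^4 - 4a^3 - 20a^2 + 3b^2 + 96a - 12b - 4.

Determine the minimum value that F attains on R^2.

-295

F(a,b) separates as P(a) + Q(b) − 4, so its minimum is min P + min Q − 4.
P'(a) = 4(a - 4)(a - 2)(a + 3) vanishes at a ∈ {-3, 2, 4}; Q'(b) = 6b - 12 vanishes at b ∈ {2}.
Local minima of P (where P''>0): P(-3)=-279, P(4)=64. Local minima of Q: Q(2)=-12.
So the global minimum of F is P(-3) + Q(2) − 4 = -279 − 12 − 4 = -295, attained at (-3, 2).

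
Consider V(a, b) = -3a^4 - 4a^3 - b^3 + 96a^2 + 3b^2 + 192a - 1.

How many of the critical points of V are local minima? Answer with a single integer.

V separates as a function of a plus a function of b, so ∇V=0 decouples.
∂V/∂a = -12(a - 4)(a + 1)(a + 4) = 0 at a ∈ {-4, -1, 4}; ∂V/∂b = -3b(b - 2) = 0 at b ∈ {0, 2}.
The Hessian is diagonal: diag(V_aa, V_bb). Second derivatives: V_aa(-4)=-288, V_aa(-1)=180, V_aa(4)=-480; V_bb(0)=6, V_bb(2)=-6.
Local minima occur where both diagonal entries positive: (-1, 0). Count: 1.

1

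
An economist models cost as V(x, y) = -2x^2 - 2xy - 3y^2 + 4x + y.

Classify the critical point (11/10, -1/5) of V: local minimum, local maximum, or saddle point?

The Hessian of V is constant: H = [[-4, -2], [-2, -6]].
det(H) = (-4)·(-6) − (-2)² = 20.
det(H) > 0 and tr(H) = -10 < 0, so H is negative definite and the point is a local maximum.

local maximum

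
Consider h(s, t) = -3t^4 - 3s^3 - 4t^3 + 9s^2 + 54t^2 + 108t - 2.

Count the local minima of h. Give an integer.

h separates as a function of s plus a function of t, so ∇h=0 decouples.
∂h/∂s = -9s(s - 2) = 0 at s ∈ {0, 2}; ∂h/∂t = -12(t - 3)(t + 1)(t + 3) = 0 at t ∈ {-3, -1, 3}.
The Hessian is diagonal: diag(h_ss, h_tt). Second derivatives: h_ss(0)=18, h_ss(2)=-18; h_tt(-3)=-144, h_tt(-1)=96, h_tt(3)=-288.
Local minima occur where both diagonal entries positive: (0, -1). Count: 1.

1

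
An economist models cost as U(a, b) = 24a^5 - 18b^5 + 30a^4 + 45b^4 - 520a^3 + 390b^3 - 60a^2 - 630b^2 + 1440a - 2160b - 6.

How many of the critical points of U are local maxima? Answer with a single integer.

4

U separates as a function of a plus a function of b, so ∇U=0 decouples.
∂U/∂a = 120(a - 3)(a - 1)(a + 1)(a + 4) = 0 at a ∈ {-4, -1, 1, 3}; ∂U/∂b = -90(b - 4)(b - 2)(b + 1)(b + 3) = 0 at b ∈ {-3, -1, 2, 4}.
The Hessian is diagonal: diag(U_aa, U_bb). Second derivatives: U_aa(-4)=-12600, U_aa(-1)=2880, U_aa(1)=-2400, U_aa(3)=6720; U_bb(-3)=6300, U_bb(-1)=-2700, U_bb(2)=2700, U_bb(4)=-6300.
Local maxima occur where both diagonal entries negative: (-4, -1), (-4, 4), (1, -1), (1, 4). Count: 4.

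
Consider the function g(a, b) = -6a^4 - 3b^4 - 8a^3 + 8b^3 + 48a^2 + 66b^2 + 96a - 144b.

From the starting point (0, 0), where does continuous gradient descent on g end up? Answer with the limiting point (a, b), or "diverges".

g is separable, so gradient descent decouples: a follows -∂g/∂a, b follows -∂g/∂b.
∂g/∂a = -24(a - 2)(a + 1)(a + 2); at a=0 this is 96, so a decreases.
∂g/∂b = -12(b - 4)(b - 1)(b + 3); at b=0 this is -144, so b increases.
a converges to its nearest critical value -1 (a local min of the a-part); b converges to 1. The iterate converges to (-1, 1).

(-1, 1)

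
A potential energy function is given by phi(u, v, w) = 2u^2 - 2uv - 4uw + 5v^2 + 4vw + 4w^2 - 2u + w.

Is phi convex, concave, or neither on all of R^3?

phi is quadratic, so its Hessian is the constant matrix H = [[4, -2, -4], [-2, 10, 4], [-4, 4, 8]].
Leading principal minors: 4, 36, 128.
All positive ⇒ H ≻ 0 ⇒ convex.

convex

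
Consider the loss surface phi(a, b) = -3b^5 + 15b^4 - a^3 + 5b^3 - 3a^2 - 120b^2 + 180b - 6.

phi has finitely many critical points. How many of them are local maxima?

phi separates as a function of a plus a function of b, so ∇phi=0 decouples.
∂phi/∂a = -3a(a + 2) = 0 at a ∈ {-2, 0}; ∂phi/∂b = -15(b - 3)(b - 2)(b - 1)(b + 2) = 0 at b ∈ {-2, 1, 2, 3}.
The Hessian is diagonal: diag(phi_aa, phi_bb). Second derivatives: phi_aa(-2)=6, phi_aa(0)=-6; phi_bb(-2)=900, phi_bb(1)=-90, phi_bb(2)=60, phi_bb(3)=-150.
Local maxima occur where both diagonal entries negative: (0, 1), (0, 3). Count: 2.

2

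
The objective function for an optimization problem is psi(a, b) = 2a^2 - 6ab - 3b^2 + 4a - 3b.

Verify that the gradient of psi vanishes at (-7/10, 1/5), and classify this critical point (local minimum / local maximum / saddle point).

saddle point

∇psi = (4a - 6b + 4, -6a - 6b - 3); substituting (-7/10, 1/5) gives ∇psi = (0, 0), so (-7/10, 1/5) is indeed a critical point.
The Hessian of psi is constant: H = [[4, -6], [-6, -6]].
det(H) = 4·(-6) − (-6)² = -60.
Since det(H) < 0, H is indefinite and the critical point is a saddle point.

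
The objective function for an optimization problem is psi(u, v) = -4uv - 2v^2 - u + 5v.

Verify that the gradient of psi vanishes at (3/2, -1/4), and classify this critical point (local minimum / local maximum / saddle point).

saddle point

∇psi = (-4v - 1, -4u - 4v + 5); substituting (3/2, -1/4) gives ∇psi = (0, 0), so (3/2, -1/4) is indeed a critical point.
The Hessian of psi is constant: H = [[0, -4], [-4, -4]].
det(H) = 0·(-4) − (-4)² = -16.
Since det(H) < 0, H is indefinite and the critical point is a saddle point.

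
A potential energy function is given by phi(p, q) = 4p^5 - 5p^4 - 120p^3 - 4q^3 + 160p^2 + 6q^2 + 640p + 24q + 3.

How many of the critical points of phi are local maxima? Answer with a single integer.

phi separates as a function of p plus a function of q, so ∇phi=0 decouples.
∂phi/∂p = 20(p - 4)(p - 2)(p + 1)(p + 4) = 0 at p ∈ {-4, -1, 2, 4}; ∂phi/∂q = -12(q - 2)(q + 1) = 0 at q ∈ {-1, 2}.
The Hessian is diagonal: diag(phi_pp, phi_qq). Second derivatives: phi_pp(-4)=-2880, phi_pp(-1)=900, phi_pp(2)=-720, phi_pp(4)=1600; phi_qq(-1)=36, phi_qq(2)=-36.
Local maxima occur where both diagonal entries negative: (-4, 2), (2, 2). Count: 2.

2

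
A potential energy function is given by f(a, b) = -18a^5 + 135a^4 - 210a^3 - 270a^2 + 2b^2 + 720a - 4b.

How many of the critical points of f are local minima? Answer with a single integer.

2

f separates as a function of a plus a function of b, so ∇f=0 decouples.
∂f/∂a = -90(a - 4)(a - 2)(a - 1)(a + 1) = 0 at a ∈ {-1, 1, 2, 4}; ∂f/∂b = 4(b - 1) = 0 at b ∈ {1}.
The Hessian is diagonal: diag(f_aa, f_bb). Second derivatives: f_aa(-1)=2700, f_aa(1)=-540, f_aa(2)=540, f_aa(4)=-2700; f_bb(1)=4.
Local minima occur where both diagonal entries positive: (-1, 1), (2, 1). Count: 2.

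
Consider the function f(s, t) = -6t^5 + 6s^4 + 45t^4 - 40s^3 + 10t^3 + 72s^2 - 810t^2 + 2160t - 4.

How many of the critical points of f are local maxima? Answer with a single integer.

f separates as a function of s plus a function of t, so ∇f=0 decouples.
∂f/∂s = 24s(s - 3)(s - 2) = 0 at s ∈ {0, 2, 3}; ∂f/∂t = -30(t - 4)(t - 3)(t - 2)(t + 3) = 0 at t ∈ {-3, 2, 3, 4}.
The Hessian is diagonal: diag(f_ss, f_tt). Second derivatives: f_ss(0)=144, f_ss(2)=-48, f_ss(3)=72; f_tt(-3)=6300, f_tt(2)=-300, f_tt(3)=180, f_tt(4)=-420.
Local maxima occur where both diagonal entries negative: (2, 2), (2, 4). Count: 2.

2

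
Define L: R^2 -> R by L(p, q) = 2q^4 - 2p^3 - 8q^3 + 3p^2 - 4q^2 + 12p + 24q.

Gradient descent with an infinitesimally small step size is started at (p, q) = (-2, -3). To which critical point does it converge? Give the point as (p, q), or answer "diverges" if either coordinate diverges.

(-1, -1)

L is separable, so gradient descent decouples: p follows -∂L/∂p, q follows -∂L/∂q.
∂L/∂p = -6(p - 2)(p + 1); at p=-2 this is -24, so p increases.
∂L/∂q = 8(q - 3)(q - 1)(q + 1); at q=-3 this is -384, so q increases.
p converges to its nearest critical value -1 (a local min of the p-part); q converges to -1. The iterate converges to (-1, -1).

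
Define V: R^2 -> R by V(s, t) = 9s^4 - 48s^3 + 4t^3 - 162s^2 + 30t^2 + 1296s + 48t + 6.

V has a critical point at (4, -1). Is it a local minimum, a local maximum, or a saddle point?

The mixed partial ∂²V/∂s∂t is 0, so the Hessian at any point is diag(V_ss, V_tt) = diag(36(3s^2 - 8s - 9), 12(2t + 5)).
At (4, -1): H = diag(252, 36).
Both eigenvalues are positive, so H is positive definite: a local minimum.

local minimum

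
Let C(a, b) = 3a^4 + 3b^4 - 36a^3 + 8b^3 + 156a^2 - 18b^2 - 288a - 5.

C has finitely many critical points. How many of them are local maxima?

1

C separates as a function of a plus a function of b, so ∇C=0 decouples.
∂C/∂a = 12(a - 4)(a - 3)(a - 2) = 0 at a ∈ {2, 3, 4}; ∂C/∂b = 12b(b - 1)(b + 3) = 0 at b ∈ {-3, 0, 1}.
The Hessian is diagonal: diag(C_aa, C_bb). Second derivatives: C_aa(2)=24, C_aa(3)=-12, C_aa(4)=24; C_bb(-3)=144, C_bb(0)=-36, C_bb(1)=48.
Local maxima occur where both diagonal entries negative: (3, 0). Count: 1.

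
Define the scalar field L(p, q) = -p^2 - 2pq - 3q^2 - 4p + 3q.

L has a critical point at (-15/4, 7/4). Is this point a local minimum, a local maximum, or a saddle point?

The Hessian of L is constant: H = [[-2, -2], [-2, -6]].
det(H) = (-2)·(-6) − (-2)² = 8.
det(H) > 0 and tr(H) = -8 < 0, so H is negative definite and the point is a local maximum.

local maximum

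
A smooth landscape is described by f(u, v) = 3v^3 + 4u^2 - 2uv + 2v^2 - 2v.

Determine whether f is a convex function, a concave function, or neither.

neither

The term 3v^3 is cubic, so the Hessian is not constant.
∂²f/∂v² = 18v + 4, which takes both signs as v varies (negative for sufficiently negative v). A diagonal entry of the Hessian changing sign means the Hessian is neither positive- nor negative-semidefinite on all of R^2.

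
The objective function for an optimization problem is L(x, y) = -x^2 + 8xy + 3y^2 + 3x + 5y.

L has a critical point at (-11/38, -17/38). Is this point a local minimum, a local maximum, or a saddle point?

saddle point

The Hessian of L is constant: H = [[-2, 8], [8, 6]].
det(H) = (-2)·6 − 8² = -76.
Since det(H) < 0, H is indefinite and the critical point is a saddle point.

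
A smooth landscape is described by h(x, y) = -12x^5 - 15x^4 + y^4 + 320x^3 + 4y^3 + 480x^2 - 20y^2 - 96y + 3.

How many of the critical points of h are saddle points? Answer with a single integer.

h separates as a function of x plus a function of y, so ∇h=0 decouples.
∂h/∂x = -60x(x - 4)(x + 1)(x + 4) = 0 at x ∈ {-4, -1, 0, 4}; ∂h/∂y = 4(y - 3)(y + 2)(y + 4) = 0 at y ∈ {-4, -2, 3}.
The Hessian is diagonal: diag(h_xx, h_yy). Second derivatives: h_xx(-4)=5760, h_xx(-1)=-900, h_xx(0)=960, h_xx(4)=-9600; h_yy(-4)=56, h_yy(-2)=-40, h_yy(3)=140.
Saddle points occur where the two diagonal entries have opposite signs: (-4, -2), (-1, -4), (-1, 3), (0, -2), (4, -4), (4, 3). Count: 6.

6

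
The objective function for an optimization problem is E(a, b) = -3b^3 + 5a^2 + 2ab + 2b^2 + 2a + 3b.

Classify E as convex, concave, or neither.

neither

The term -3b^3 is cubic, so the Hessian is not constant.
∂²E/∂b² = -18b + 4, which takes both signs as b varies (negative for sufficiently large b). A diagonal entry of the Hessian changing sign means the Hessian is neither positive- nor negative-semidefinite on all of R^2.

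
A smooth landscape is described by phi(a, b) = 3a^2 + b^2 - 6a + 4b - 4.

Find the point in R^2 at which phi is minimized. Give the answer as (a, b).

(1, -2)

phi(a,b) separates as P(a) + Q(b) − 4, so its minimum is min P + min Q − 4.
P'(a) = 6a - 6 vanishes at a ∈ {1}; Q'(b) = 2b + 4 vanishes at b ∈ {-2}.
Local minima of P (where P''>0): P(1)=-3. Local minima of Q: Q(-2)=-4.
So the global minimum of phi is P(1) + Q(-2) − 4 = -3 − 4 − 4 = -11, attained at (1, -2).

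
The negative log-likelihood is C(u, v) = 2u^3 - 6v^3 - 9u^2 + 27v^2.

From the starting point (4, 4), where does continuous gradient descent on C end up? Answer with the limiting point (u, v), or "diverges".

diverges

C is separable, so gradient descent decouples: u follows -∂C/∂u, v follows -∂C/∂v.
∂C/∂u = 6u(u - 3); at u=4 this is 24, so u decreases.
∂C/∂v = -18v(v - 3); at v=4 this is -72, so v increases.
The v-coordinate has no critical point in that direction and runs off to infinity.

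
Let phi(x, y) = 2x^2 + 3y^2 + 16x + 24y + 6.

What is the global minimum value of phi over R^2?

phi(x,y) separates as P(x) + Q(y) + 6, so its minimum is min P + min Q + 6.
P'(x) = 4x + 16 vanishes at x ∈ {-4}; Q'(y) = 6y + 24 vanishes at y ∈ {-4}.
Local minima of P (where P''>0): P(-4)=-32. Local minima of Q: Q(-4)=-48.
So the global minimum of phi is P(-4) + Q(-4) + 6 = -32 − 48 + 6 = -74, attained at (-4, -4).

-74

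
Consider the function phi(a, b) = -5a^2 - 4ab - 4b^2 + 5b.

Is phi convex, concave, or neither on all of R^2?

phi is quadratic, so its Hessian is the constant matrix H = [[-10, -4], [-4, -8]].
det(H) = 64, tr(H) = -18.
det(H) > 0 and tr(H) < 0, so H is negative definite everywhere: concave.

concave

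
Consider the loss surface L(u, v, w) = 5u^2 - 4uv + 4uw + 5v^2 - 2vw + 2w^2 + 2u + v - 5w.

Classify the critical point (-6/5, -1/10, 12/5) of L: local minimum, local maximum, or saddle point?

The Hessian is constant: H = [[10, -4, 4], [-4, 10, -2], [4, -2, 4]].
Leading principal minors: Δ₁ = 10, Δ₂ = 84, Δ₃ = 200.
All leading minors are positive, so H is positive definite: a local minimum.

local minimum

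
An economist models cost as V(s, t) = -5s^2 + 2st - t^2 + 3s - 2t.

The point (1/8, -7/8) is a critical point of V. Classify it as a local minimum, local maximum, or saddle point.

local maximum

The Hessian of V is constant: H = [[-10, 2], [2, -2]].
det(H) = (-10)·(-2) − 2² = 16.
det(H) > 0 and tr(H) = -12 < 0, so H is negative definite and the point is a local maximum.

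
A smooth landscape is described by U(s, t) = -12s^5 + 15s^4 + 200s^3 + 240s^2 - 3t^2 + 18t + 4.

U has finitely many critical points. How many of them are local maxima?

2

U separates as a function of s plus a function of t, so ∇U=0 decouples.
∂U/∂s = -60s(s - 4)(s + 1)(s + 2) = 0 at s ∈ {-2, -1, 0, 4}; ∂U/∂t = -6(t - 3) = 0 at t ∈ {3}.
The Hessian is diagonal: diag(U_ss, U_tt). Second derivatives: U_ss(-2)=720, U_ss(-1)=-300, U_ss(0)=480, U_ss(4)=-7200; U_tt(3)=-6.
Local maxima occur where both diagonal entries negative: (-1, 3), (4, 3). Count: 2.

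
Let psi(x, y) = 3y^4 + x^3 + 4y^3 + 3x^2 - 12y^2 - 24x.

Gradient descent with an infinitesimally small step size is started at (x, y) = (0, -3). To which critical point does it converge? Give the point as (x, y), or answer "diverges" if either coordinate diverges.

(2, -2)

psi is separable, so gradient descent decouples: x follows -∂psi/∂x, y follows -∂psi/∂y.
∂psi/∂x = 3(x - 2)(x + 4); at x=0 this is -24, so x increases.
∂psi/∂y = 12y(y - 1)(y + 2); at y=-3 this is -144, so y increases.
x converges to its nearest critical value 2 (a local min of the x-part); y converges to -2. The iterate converges to (2, -2).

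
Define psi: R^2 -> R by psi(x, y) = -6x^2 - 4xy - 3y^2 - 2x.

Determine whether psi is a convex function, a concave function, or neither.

concave

psi is quadratic, so its Hessian is the constant matrix H = [[-12, -4], [-4, -6]].
det(H) = 56, tr(H) = -18.
det(H) > 0 and tr(H) < 0, so H is negative definite everywhere: concave.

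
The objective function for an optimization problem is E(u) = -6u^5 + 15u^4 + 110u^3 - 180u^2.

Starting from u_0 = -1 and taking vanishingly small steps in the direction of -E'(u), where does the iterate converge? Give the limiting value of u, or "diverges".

-3

E'(u) = -30u(u - 4)(u - 1)(u + 3), so E'(-1) = 600.
Gradient descent moves in the -E' direction, i.e. u is decreasing.
The nearest critical point in that direction is u = -3, where E'' = 2520 > 0 (a local minimum). The iterate converges there.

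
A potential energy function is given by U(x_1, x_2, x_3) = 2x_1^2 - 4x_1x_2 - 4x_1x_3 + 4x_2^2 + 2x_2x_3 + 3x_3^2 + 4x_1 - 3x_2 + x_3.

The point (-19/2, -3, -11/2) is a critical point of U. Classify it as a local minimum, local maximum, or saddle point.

local minimum

The Hessian is constant: H = [[4, -4, -4], [-4, 8, 2], [-4, 2, 6]].
Leading principal minors: Δ₁ = 4, Δ₂ = 16, Δ₃ = 16.
All leading minors are positive, so H is positive definite: a local minimum.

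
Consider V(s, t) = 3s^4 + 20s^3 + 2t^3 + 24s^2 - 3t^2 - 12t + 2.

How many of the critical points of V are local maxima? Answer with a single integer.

V separates as a function of s plus a function of t, so ∇V=0 decouples.
∂V/∂s = 12s(s + 1)(s + 4) = 0 at s ∈ {-4, -1, 0}; ∂V/∂t = 6(t - 2)(t + 1) = 0 at t ∈ {-1, 2}.
The Hessian is diagonal: diag(V_ss, V_tt). Second derivatives: V_ss(-4)=144, V_ss(-1)=-36, V_ss(0)=48; V_tt(-1)=-18, V_tt(2)=18.
Local maxima occur where both diagonal entries negative: (-1, -1). Count: 1.

1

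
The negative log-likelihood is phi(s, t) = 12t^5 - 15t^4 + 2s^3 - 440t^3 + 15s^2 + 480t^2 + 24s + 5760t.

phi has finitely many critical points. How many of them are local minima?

2

phi separates as a function of s plus a function of t, so ∇phi=0 decouples.
∂phi/∂s = 6(s + 1)(s + 4) = 0 at s ∈ {-4, -1}; ∂phi/∂t = 60(t - 4)(t - 3)(t + 2)(t + 4) = 0 at t ∈ {-4, -2, 3, 4}.
The Hessian is diagonal: diag(phi_ss, phi_tt). Second derivatives: phi_ss(-4)=-18, phi_ss(-1)=18; phi_tt(-4)=-6720, phi_tt(-2)=3600, phi_tt(3)=-2100, phi_tt(4)=2880.
Local minima occur where both diagonal entries positive: (-1, -2), (-1, 4). Count: 2.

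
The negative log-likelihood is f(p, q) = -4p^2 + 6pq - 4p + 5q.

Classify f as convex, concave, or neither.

f is quadratic, so its Hessian is the constant matrix H = [[-8, 6], [6, 0]].
det(H) = -36, tr(H) = -8.
det(H) < 0, so H is indefinite: neither convex nor concave.

neither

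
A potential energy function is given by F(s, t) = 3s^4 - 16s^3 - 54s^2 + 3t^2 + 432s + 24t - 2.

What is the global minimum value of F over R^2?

-1157

F(s,t) separates as P(s) + Q(t) − 2, so its minimum is min P + min Q − 2.
P'(s) = 12(s - 4)(s - 3)(s + 3) vanishes at s ∈ {-3, 3, 4}; Q'(t) = 6(t + 4) vanishes at t ∈ {-4}.
Local minima of P (where P''>0): P(-3)=-1107, P(4)=608. Local minima of Q: Q(-4)=-48.
So the global minimum of F is P(-3) + Q(-4) − 2 = -1107 − 48 − 2 = -1157, attained at (-3, -4).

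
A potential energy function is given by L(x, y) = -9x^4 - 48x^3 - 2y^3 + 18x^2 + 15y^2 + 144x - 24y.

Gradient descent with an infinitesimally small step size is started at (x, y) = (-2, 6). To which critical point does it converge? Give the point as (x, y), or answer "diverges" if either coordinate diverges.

diverges

L is separable, so gradient descent decouples: x follows -∂L/∂x, y follows -∂L/∂y.
∂L/∂x = -36(x - 1)(x + 1)(x + 4); at x=-2 this is -216, so x increases.
∂L/∂y = -6(y - 4)(y - 1); at y=6 this is -60, so y increases.
The y-coordinate has no critical point in that direction and runs off to infinity.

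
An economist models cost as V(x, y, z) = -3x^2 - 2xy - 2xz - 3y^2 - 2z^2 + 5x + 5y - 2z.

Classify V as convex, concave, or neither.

concave

V is quadratic, so its Hessian is the constant matrix H = [[-6, -2, -2], [-2, -6, 0], [-2, 0, -4]].
Leading principal minors: -6, 32, -104.
Signs alternate −, +, − ⇒ H ≺ 0 ⇒ concave.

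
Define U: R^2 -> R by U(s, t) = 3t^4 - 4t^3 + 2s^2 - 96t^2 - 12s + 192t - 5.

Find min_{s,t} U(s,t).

U(s,t) separates as P(s) + Q(t) − 5, so its minimum is min P + min Q − 5.
P'(s) = 4s - 12 vanishes at s ∈ {3}; Q'(t) = 12(t - 4)(t - 1)(t + 4) vanishes at t ∈ {-4, 1, 4}.
Local minima of P (where P''>0): P(3)=-18. Local minima of Q: Q(-4)=-1280, Q(4)=-256.
So the global minimum of U is P(3) + Q(-4) − 5 = -18 − 1280 − 5 = -1303, attained at (3, -4).

-1303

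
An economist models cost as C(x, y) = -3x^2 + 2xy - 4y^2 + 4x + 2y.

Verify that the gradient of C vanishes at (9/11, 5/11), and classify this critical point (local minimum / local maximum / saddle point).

local maximum

∇C = (-6x + 2y + 4, 2x - 8y + 2); substituting (9/11, 5/11) gives ∇C = (0, 0), so (9/11, 5/11) is indeed a critical point.
The Hessian of C is constant: H = [[-6, 2], [2, -8]].
det(H) = (-6)·(-8) − 2² = 44.
det(H) > 0 and tr(H) = -14 < 0, so H is negative definite and the point is a local maximum.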